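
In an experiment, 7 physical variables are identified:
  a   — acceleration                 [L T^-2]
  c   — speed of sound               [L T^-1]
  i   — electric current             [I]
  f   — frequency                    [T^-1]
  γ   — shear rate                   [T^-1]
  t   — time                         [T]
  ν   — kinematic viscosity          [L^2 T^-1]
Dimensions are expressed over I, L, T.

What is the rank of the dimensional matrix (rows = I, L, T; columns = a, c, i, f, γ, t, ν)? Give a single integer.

3

Write exponents as rows I,L,T / cols a,c,i,f,γ,t,ν:
  I: [ 0  0  1  0  0  0  0]
  L: [ 1  1  0  0  0  0  2]
  T: [-2 -1  0 -1 -1  1 -1]
Row reduction gives pivot columns a,c,i; rank = 3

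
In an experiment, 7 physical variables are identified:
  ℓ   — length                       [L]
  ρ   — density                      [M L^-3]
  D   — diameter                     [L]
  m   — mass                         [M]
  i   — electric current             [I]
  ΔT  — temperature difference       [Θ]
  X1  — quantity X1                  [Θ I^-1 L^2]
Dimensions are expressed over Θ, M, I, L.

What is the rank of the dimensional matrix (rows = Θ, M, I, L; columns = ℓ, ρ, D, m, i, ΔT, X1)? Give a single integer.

4

Exponent matrix [Θ,M,I,L] × [ℓ,ρ,D,m,i,ΔT,X1]:
  Θ: [ 0  0  0  0  0  1  1]
  M: [ 0  1  0  1  0  0  0]
  I: [ 0  0  0  0  1  0 -1]
  L: [ 1 -3  1  0  0  0  2]
Row reduction gives pivot columns ℓ,ρ,i,ΔT; rank = 4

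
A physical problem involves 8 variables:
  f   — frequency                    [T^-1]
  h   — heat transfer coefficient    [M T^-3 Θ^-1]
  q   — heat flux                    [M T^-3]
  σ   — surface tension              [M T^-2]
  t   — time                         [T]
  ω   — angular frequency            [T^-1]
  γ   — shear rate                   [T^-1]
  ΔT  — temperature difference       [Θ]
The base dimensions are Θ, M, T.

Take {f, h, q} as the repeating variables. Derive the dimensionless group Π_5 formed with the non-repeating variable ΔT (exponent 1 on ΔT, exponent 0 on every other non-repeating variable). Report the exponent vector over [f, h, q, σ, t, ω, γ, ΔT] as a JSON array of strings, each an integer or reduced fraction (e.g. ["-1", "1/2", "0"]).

["0", "1", "-1", "0", "0", "0", "0", "1"]

Write exponents as rows Θ,M,T / cols f,h,q,σ,t,ω,γ,ΔT:
  Θ: [ 0 -1  0  0  0  0  0  1]
  M: [ 0  1  1  1  0  0  0  0]
  T: [-1 -3 -3 -2  1 -1 -1  0]
RREF → pivots at {f,h,q} ⇒ r = 3
Pivot set = {f,h,q}, free = {σ,t,ω,γ,ΔT}
RREF:
  r0: [   1    0    0   -1   -1    1    1    0]
  r1: [   0    1    0    0    0    0    0   -1]
  r2: [   0    0    1    1    0    0    0    1]
Fix exponent of ΔT at 1, σ at 0, t at 0, ω at 0, γ at 0; solve each RREF row for its pivot's exponent:
  r0: exp(f) + (0)·1 = 0 ⇒ exp(f) = 0
  r1: exp(h) + (-1)·1 = 0 ⇒ exp(h) = 1
  r2: exp(q) + (1)·1 = 0 ⇒ exp(q) = -1
Π_5 = h · q^-1 · ΔT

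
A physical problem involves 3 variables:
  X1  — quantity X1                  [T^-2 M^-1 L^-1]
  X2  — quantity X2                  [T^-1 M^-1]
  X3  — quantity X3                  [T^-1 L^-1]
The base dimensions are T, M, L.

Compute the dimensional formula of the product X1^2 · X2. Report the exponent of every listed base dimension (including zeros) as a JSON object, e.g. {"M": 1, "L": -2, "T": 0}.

Dimensional matrix (T×M×L by X1×X2×X3):
  T: [-2 -1 -1]
  M: [-1 -1  0]
  L: [-1  0 -1]
  [T]: (2)·-2+(1)·-1 = -5
  [M]: (2)·-1+(1)·-1 = -3
  [L]: (2)·-1+(1)·0 = -2
⇒ T^-5 M^-3 L^-2

{"T": -5, "M": -3, "L": -2}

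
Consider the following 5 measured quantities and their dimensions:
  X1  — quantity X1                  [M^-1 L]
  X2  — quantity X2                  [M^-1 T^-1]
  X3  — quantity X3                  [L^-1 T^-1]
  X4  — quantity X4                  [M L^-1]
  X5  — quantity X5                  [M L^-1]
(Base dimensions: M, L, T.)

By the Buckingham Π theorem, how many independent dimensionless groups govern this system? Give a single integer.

3

Dimensional matrix (M×L×T by X1×X2×X3×X4×X5):
  M: [-1 -1  0  1  1]
  L: [ 1  0 -1 -1 -1]
  T: [ 0 -1 -1  0  0]
Row reduction gives pivot columns X1,X2; rank = 2
Π count = n − r = 5 − 2 = 3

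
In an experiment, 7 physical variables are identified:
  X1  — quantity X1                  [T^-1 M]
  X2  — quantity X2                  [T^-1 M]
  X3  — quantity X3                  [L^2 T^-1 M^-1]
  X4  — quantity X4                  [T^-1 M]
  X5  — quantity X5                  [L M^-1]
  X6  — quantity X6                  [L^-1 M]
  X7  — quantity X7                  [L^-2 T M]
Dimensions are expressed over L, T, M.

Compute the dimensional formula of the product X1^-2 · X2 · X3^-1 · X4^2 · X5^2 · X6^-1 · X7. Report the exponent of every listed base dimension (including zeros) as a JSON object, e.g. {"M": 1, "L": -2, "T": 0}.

{"L": -1, "T": 1, "M": 0}

Exponent matrix [L,T,M] × [X1,X2,X3,X4,X5,X6,X7]:
  L: [ 0  0  2  0  1 -1 -2]
  T: [-1 -1 -1 -1  0  0  1]
  M: [ 1  1 -1  1 -1  1  1]
  [L]: (-2)·0+(1)·0+(-1)·2+(2)·0+(2)·1+(-1)·-1+(1)·-2 = -1
  [T]: (-2)·-1+(1)·-1+(-1)·-1+(2)·-1+(2)·0+(-1)·0+(1)·1 = 1
  [M]: (-2)·1+(1)·1+(-1)·-1+(2)·1+(2)·-1+(-1)·1+(1)·1 = 0
⇒ L^-1 T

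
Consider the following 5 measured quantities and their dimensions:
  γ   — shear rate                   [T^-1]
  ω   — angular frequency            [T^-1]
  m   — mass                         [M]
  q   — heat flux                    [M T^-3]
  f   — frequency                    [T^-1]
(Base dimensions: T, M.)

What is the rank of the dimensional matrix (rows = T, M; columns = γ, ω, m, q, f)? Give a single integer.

Dimensional matrix (T×M by γ×ω×m×q×f):
  T: [-1 -1  0 -3 -1]
  M: [ 0  0  1  1  0]
RREF → pivots at {γ,m} ⇒ r = 2

2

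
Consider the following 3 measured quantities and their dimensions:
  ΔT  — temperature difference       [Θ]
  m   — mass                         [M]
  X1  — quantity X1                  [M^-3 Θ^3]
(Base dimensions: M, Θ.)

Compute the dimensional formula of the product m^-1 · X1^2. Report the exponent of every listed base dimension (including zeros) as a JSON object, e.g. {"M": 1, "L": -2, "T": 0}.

Dimensional matrix (M×Θ by ΔT×m×X1):
  M: [ 0  1 -3]
  Θ: [ 1  0  3]
  [M]: (-1)·1+(2)·-3 = -7
  [Θ]: (-1)·0+(2)·3 = 6
⇒ M^-7 Θ^6

{"M": -7, "Θ": 6}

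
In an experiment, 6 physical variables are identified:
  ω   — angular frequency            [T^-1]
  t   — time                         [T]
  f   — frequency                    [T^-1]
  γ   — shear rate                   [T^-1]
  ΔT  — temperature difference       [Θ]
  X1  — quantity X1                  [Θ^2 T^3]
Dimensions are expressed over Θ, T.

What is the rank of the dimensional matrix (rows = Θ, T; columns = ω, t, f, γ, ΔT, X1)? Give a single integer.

2

Dimensional matrix (Θ×T by ω×t×f×γ×ΔT×X1):
  Θ: [ 0  0  0  0  1  2]
  T: [-1  1 -1 -1  0  3]
RREF → pivots at {ω,ΔT} ⇒ r = 2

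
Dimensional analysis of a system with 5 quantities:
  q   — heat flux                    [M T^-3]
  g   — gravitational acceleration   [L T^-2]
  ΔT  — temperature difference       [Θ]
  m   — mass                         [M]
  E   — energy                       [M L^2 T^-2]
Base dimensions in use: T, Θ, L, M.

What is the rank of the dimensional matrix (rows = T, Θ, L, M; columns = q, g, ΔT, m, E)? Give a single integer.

4

Dimensional matrix (T×Θ×L×M by q×g×ΔT×m×E):
  T: [-3 -2  0  0 -2]
  Θ: [ 0  0  1  0  0]
  L: [ 0  1  0  0  2]
  M: [ 1  0  0  1  1]
RREF → pivots at {q,g,ΔT,m} ⇒ r = 4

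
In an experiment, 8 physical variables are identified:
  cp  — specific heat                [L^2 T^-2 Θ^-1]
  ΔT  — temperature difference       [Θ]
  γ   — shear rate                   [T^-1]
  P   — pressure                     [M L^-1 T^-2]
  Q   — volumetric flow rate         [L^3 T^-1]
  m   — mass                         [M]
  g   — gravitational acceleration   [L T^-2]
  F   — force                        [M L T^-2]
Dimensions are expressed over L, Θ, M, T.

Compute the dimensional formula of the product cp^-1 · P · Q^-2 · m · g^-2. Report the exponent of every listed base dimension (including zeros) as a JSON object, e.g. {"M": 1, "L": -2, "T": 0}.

{"L": -11, "Θ": 1, "M": 2, "T": 6}

Exponent matrix [L,Θ,M,T] × [cp,ΔT,γ,P,Q,m,g,F]:
  L: [ 2  0  0 -1  3  0  1  1]
  Θ: [-1  1  0  0  0  0  0  0]
  M: [ 0  0  0  1  0  1  0  1]
  T: [-2  0 -1 -2 -1  0 -2 -2]
  [L]: (-1)·2+(1)·-1+(-2)·3+(1)·0+(-2)·1 = -11
  [Θ]: (-1)·-1+(1)·0+(-2)·0+(1)·0+(-2)·0 = 1
  [M]: (-1)·0+(1)·1+(-2)·0+(1)·1+(-2)·0 = 2
  [T]: (-1)·-2+(1)·-2+(-2)·-1+(1)·0+(-2)·-2 = 6
⇒ L^-11 Θ M^2 T^6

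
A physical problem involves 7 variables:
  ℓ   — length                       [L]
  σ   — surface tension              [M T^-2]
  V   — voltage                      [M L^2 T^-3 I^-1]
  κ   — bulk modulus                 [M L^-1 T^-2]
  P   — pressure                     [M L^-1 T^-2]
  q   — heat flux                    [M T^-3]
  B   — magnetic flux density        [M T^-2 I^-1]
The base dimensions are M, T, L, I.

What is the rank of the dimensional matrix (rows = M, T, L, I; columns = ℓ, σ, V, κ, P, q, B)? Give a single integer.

4

Dimensional matrix (M×T×L×I by ℓ×σ×V×κ×P×q×B):
  M: [ 0  1  1  1  1  1  1]
  T: [ 0 -2 -3 -2 -2 -3 -2]
  L: [ 1  0  2 -1 -1  0  0]
  I: [ 0  0 -1  0  0  0 -1]
RREF → pivots at {ℓ,σ,V,q} ⇒ r = 4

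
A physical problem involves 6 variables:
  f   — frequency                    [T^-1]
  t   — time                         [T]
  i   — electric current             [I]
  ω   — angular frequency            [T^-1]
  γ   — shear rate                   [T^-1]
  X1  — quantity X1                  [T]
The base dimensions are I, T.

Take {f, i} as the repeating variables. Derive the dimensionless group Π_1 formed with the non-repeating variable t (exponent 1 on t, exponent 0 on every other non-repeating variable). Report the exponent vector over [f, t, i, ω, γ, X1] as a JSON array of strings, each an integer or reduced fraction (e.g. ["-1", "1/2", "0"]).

["1", "1", "0", "0", "0", "0"]

Dimensional matrix (I×T by f×t×i×ω×γ×X1):
  I: [ 0  0  1  0  0  0]
  T: [-1  1  0 -1 -1  1]
RREF → pivots at {f,i} ⇒ r = 2
Repeat: f,i; free: t,ω,γ,X1
RREF:
  r0: [   1   -1    0    1    1   -1]
  r1: [   0    0    1    0    0    0]
Fix exponent of t at 1, ω at 0, γ at 0, X1 at 0; solve each RREF row for its pivot's exponent:
  r0: exp(f) + (-1)·1 = 0 ⇒ exp(f) = 1
  r1: exp(i) + (0)·1 = 0 ⇒ exp(i) = 0
Π_1 = f · t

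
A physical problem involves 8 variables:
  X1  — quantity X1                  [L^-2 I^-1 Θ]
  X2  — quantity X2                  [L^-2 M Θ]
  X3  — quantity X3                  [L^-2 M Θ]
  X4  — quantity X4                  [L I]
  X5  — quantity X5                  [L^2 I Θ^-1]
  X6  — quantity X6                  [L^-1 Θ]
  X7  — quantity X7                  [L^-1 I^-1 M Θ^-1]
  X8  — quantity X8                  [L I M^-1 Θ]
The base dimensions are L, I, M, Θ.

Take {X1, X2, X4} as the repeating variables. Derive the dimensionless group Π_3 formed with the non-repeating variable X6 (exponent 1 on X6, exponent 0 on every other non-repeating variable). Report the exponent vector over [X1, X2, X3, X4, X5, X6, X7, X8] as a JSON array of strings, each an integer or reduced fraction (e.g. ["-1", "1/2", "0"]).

Write exponents as rows L,I,M,Θ / cols X1,X2,X3,X4,X5,X6,X7,X8:
  L: [-2 -2 -2  1  2 -1 -1  1]
  I: [-1  0  0  1  1  0 -1  1]
  M: [ 0  1  1  0  0  0  1 -1]
  Θ: [ 1  1  1  0 -1  1 -1  1]
RREF → pivots at {X1,X2,X4} ⇒ r = 3
Pivot set = {X1,X2,X4}, free = {X3,X5,X6,X7,X8}
RREF:
  r0: [   1    0    0    0   -1    1   -2    2]
  r1: [   0    1    1    0    0    0    1   -1]
  r2: [   0    0    0    1    0    1   -3    3]
  r3: [   0    0    0    0    0    0    0    0]
Fix exponent of X6 at 1, X3 at 0, X5 at 0, X7 at 0, X8 at 0; solve each RREF row for its pivot's exponent:
  r0: exp(X1) + (1)·1 = 0 ⇒ exp(X1) = -1
  r1: exp(X2) + (0)·1 = 0 ⇒ exp(X2) = 0
  r2: exp(X4) + (1)·1 = 0 ⇒ exp(X4) = -1
Π_3 = X1^-1 · X4^-1 · X6

["-1", "0", "0", "-1", "0", "1", "0", "0"]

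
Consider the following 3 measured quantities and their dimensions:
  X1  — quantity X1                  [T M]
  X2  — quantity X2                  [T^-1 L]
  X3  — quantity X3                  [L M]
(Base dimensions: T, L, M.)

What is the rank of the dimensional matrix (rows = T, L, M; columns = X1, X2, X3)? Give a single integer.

Write exponents as rows T,L,M / cols X1,X2,X3:
  T: [ 1 -1  0]
  L: [ 0  1  1]
  M: [ 1  0  1]
Echelon form has 2 nonzero rows (pivots: X1,X2)

2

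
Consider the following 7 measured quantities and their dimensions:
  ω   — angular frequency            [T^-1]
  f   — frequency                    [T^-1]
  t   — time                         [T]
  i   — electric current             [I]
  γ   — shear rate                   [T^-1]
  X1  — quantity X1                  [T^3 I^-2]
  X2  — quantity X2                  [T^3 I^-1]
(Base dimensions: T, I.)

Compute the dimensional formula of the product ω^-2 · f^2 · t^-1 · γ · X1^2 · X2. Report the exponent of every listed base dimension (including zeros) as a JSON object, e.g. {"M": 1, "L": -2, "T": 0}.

{"T": 7, "I": -5}

Dimensional matrix (T×I by ω×f×t×i×γ×X1×X2):
  T: [-1 -1  1  0 -1  3  3]
  I: [ 0  0  0  1  0 -2 -1]
  [T]: (-2)·-1+(2)·-1+(-1)·1+(1)·-1+(2)·3+(1)·3 = 7
  [I]: (-2)·0+(2)·0+(-1)·0+(1)·0+(2)·-2+(1)·-1 = -5
⇒ T^7 I^-5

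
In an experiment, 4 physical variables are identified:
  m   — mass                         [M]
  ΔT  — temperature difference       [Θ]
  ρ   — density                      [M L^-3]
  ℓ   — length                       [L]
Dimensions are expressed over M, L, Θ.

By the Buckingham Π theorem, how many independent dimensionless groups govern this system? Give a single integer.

1

Dimensional matrix (M×L×Θ by m×ΔT×ρ×ℓ):
  M: [ 1  0  1  0]
  L: [ 0  0 -3  1]
  Θ: [ 0  1  0  0]
Echelon form has 3 nonzero rows (pivots: m,ΔT,ρ)
Π count = n − r = 4 − 3 = 1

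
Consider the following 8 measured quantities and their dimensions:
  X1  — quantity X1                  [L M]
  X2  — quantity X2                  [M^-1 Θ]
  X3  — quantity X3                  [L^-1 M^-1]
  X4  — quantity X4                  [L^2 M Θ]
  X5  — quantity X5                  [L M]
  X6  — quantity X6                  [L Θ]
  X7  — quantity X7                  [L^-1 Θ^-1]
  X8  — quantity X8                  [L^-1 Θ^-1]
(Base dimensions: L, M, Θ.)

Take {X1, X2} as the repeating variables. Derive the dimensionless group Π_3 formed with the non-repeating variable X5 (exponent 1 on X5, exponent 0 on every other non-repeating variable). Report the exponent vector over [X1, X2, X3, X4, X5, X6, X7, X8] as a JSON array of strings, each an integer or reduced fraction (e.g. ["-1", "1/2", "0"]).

Dimensional matrix (L×M×Θ by X1×X2×X3×X4×X5×X6×X7×X8):
  L: [ 1  0 -1  2  1  1 -1 -1]
  M: [ 1 -1 -1  1  1  0  0  0]
  Θ: [ 0  1  0  1  0  1 -1 -1]
Row reduction gives pivot columns X1,X2; rank = 2
Repeat: X1,X2; free: X3,X4,X5,X6,X7,X8
RREF:
  r0: [   1    0   -1    2    1    1   -1   -1]
  r1: [   0    1    0    1    0    1   -1   -1]
  r2: [   0    0    0    0    0    0    0    0]
Fix exponent of X5 at 1, X3 at 0, X4 at 0, X6 at 0, X7 at 0, X8 at 0; solve each RREF row for its pivot's exponent:
  r0: exp(X1) + (1)·1 = 0 ⇒ exp(X1) = -1
  r1: exp(X2) + (0)·1 = 0 ⇒ exp(X2) = 0
Π_3 = X1^-1 · X5

["-1", "0", "0", "0", "1", "0", "0", "0"]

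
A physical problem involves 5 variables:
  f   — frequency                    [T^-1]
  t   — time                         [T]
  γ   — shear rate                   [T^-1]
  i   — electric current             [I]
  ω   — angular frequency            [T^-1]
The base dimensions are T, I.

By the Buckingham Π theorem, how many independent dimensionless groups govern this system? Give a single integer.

Exponent matrix [T,I] × [f,t,γ,i,ω]:
  T: [-1  1 -1  0 -1]
  I: [ 0  0  0  1  0]
Row reduction gives pivot columns f,i; rank = 2
n=5, r=2 ⇒ 3 dimensionless groups

3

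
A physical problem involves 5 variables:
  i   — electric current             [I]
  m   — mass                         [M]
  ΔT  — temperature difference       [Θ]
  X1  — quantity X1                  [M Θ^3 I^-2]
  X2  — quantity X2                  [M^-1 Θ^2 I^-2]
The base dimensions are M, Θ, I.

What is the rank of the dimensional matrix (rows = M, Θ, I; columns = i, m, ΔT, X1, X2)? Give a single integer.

Write exponents as rows M,Θ,I / cols i,m,ΔT,X1,X2:
  M: [ 0  1  0  1 -1]
  Θ: [ 0  0  1  3  2]
  I: [ 1  0  0 -2 -2]
Row reduction gives pivot columns i,m,ΔT; rank = 3

3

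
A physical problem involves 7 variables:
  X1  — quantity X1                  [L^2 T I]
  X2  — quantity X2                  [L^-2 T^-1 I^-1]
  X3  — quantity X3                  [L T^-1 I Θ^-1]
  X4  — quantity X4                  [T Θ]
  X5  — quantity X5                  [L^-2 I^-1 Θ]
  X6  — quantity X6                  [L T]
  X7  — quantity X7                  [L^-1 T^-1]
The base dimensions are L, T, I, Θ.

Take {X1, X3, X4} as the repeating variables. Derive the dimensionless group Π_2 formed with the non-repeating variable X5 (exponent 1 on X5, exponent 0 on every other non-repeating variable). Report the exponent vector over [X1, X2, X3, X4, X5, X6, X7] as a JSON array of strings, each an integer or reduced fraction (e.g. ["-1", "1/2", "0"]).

["1", "0", "0", "-1", "1", "0", "0"]

Write exponents as rows L,T,I,Θ / cols X1,X2,X3,X4,X5,X6,X7:
  L: [ 2 -2  1  0 -2  1 -1]
  T: [ 1 -1 -1  1  0  1 -1]
  I: [ 1 -1  1  0 -1  0  0]
  Θ: [ 0  0 -1  1  1  0  0]
Row reduction gives pivot columns X1,X3,X4; rank = 3
Repeat: X1,X3,X4; free: X2,X5,X6,X7
RREF:
  r0: [   1   -1    0    0   -1    1   -1]
  r1: [   0    0    1    0    0   -1    1]
  r2: [   0    0    0    1    1   -1    1]
  r3: [   0    0    0    0    0    0    0]
Fix exponent of X5 at 1, X2 at 0, X6 at 0, X7 at 0; solve each RREF row for its pivot's exponent:
  r0: exp(X1) + (-1)·1 = 0 ⇒ exp(X1) = 1
  r1: exp(X3) + (0)·1 = 0 ⇒ exp(X3) = 0
  r2: exp(X4) + (1)·1 = 0 ⇒ exp(X4) = -1
Π_2 = X1 · X4^-1 · X5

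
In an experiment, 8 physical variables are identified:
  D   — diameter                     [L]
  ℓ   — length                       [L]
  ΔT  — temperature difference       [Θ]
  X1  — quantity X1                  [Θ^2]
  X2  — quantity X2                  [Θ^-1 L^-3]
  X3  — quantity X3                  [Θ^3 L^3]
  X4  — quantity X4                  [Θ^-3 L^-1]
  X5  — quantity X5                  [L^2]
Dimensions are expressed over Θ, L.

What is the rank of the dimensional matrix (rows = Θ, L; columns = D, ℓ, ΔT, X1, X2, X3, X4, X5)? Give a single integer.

Dimensional matrix (Θ×L by D×ℓ×ΔT×X1×X2×X3×X4×X5):
  Θ: [ 0  0  1  2 -1  3 -3  0]
  L: [ 1  1  0  0 -3  3 -1  2]
Row reduction gives pivot columns D,ΔT; rank = 2

2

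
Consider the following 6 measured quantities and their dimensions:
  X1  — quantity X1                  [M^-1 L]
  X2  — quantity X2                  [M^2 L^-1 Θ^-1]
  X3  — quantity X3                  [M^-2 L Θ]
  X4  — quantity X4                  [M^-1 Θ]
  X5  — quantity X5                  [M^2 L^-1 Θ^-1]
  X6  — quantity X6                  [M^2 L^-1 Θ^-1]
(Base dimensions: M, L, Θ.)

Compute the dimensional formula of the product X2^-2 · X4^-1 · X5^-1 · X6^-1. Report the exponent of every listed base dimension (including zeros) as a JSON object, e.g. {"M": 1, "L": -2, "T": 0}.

{"M": -7, "L": 4, "Θ": 3}

Dimensional matrix (M×L×Θ by X1×X2×X3×X4×X5×X6):
  M: [-1  2 -2 -1  2  2]
  L: [ 1 -1  1  0 -1 -1]
  Θ: [ 0 -1  1  1 -1 -1]
  [M]: (-2)·2+(-1)·-1+(-1)·2+(-1)·2 = -7
  [L]: (-2)·-1+(-1)·0+(-1)·-1+(-1)·-1 = 4
  [Θ]: (-2)·-1+(-1)·1+(-1)·-1+(-1)·-1 = 3
⇒ M^-7 L^4 Θ^3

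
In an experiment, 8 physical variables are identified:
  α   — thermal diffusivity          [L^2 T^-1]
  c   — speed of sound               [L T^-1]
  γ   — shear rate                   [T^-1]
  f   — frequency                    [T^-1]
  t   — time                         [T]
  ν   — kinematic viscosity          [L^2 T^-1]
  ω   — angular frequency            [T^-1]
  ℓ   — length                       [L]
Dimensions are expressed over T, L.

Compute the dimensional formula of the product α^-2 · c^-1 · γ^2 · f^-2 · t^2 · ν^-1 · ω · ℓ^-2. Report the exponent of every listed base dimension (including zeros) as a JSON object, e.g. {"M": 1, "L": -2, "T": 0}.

{"T": 5, "L": -9}

Dimensional matrix (T×L by α×c×γ×f×t×ν×ω×ℓ):
  T: [-1 -1 -1 -1  1 -1 -1  0]
  L: [ 2  1  0  0  0  2  0  1]
  [T]: (-2)·-1+(-1)·-1+(2)·-1+(-2)·-1+(2)·1+(-1)·-1+(1)·-1+(-2)·0 = 5
  [L]: (-2)·2+(-1)·1+(2)·0+(-2)·0+(2)·0+(-1)·2+(1)·0+(-2)·1 = -9
⇒ T^5 L^-9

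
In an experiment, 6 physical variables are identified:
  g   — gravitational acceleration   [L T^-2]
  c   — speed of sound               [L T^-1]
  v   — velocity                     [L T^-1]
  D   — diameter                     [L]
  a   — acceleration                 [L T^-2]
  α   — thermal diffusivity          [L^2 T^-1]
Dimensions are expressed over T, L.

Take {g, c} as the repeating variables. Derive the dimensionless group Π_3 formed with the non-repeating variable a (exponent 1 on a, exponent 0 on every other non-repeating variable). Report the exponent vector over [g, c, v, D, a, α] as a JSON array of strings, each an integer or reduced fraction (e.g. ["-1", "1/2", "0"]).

["-1", "0", "0", "0", "1", "0"]

Write exponents as rows T,L / cols g,c,v,D,a,α:
  T: [-2 -1 -1  0 -2 -1]
  L: [ 1  1  1  1  1  2]
Row reduction gives pivot columns g,c; rank = 2
Pivot set = {g,c}, free = {v,D,a,α}
RREF:
  r0: [   1    0    0   -1    1   -1]
  r1: [   0    1    1    2    0    3]
Fix exponent of a at 1, v at 0, D at 0, α at 0; solve each RREF row for its pivot's exponent:
  r0: exp(g) + (1)·1 = 0 ⇒ exp(g) = -1
  r1: exp(c) + (0)·1 = 0 ⇒ exp(c) = 0
Π_3 = g^-1 · a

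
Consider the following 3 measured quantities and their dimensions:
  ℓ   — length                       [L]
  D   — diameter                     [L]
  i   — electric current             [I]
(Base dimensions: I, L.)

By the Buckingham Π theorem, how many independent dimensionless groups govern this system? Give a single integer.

1

Write exponents as rows I,L / cols ℓ,D,i:
  I: [ 0  0  1]
  L: [ 1  1  0]
Echelon form has 2 nonzero rows (pivots: ℓ,i)
n=3, r=2 ⇒ 1 dimensionless group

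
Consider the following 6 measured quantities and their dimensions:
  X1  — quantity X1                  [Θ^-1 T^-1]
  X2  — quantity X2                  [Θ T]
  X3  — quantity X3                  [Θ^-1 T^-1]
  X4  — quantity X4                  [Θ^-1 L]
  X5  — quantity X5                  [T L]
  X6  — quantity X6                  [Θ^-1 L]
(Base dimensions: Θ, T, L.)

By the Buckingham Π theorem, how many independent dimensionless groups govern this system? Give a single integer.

Write exponents as rows Θ,T,L / cols X1,X2,X3,X4,X5,X6:
  Θ: [-1  1 -1 -1  0 -1]
  T: [-1  1 -1  0  1  0]
  L: [ 0  0  0  1  1  1]
RREF → pivots at {X1,X4} ⇒ r = 2
n=6, r=2 ⇒ 4 dimensionless groups

4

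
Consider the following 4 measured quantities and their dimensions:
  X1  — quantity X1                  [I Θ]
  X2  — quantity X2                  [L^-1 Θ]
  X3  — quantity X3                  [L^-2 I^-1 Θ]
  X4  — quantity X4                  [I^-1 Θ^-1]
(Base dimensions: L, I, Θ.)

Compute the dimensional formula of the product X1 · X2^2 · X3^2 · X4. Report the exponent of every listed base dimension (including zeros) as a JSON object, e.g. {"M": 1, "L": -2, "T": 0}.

{"L": -6, "I": -2, "Θ": 4}

Dimensional matrix (L×I×Θ by X1×X2×X3×X4):
  L: [ 0 -1 -2  0]
  I: [ 1  0 -1 -1]
  Θ: [ 1  1  1 -1]
  [L]: (1)·0+(2)·-1+(2)·-2+(1)·0 = -6
  [I]: (1)·1+(2)·0+(2)·-1+(1)·-1 = -2
  [Θ]: (1)·1+(2)·1+(2)·1+(1)·-1 = 4
⇒ L^-6 I^-2 Θ^4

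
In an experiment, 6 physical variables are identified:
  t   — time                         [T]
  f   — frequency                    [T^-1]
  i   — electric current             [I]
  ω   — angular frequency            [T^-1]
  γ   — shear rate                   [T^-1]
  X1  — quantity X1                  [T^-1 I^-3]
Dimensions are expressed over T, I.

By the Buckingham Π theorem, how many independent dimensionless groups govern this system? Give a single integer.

4

Exponent matrix [T,I] × [t,f,i,ω,γ,X1]:
  T: [ 1 -1  0 -1 -1 -1]
  I: [ 0  0  1  0  0 -3]
Echelon form has 2 nonzero rows (pivots: t,i)
6 vars − rank 2 = 4 Π groups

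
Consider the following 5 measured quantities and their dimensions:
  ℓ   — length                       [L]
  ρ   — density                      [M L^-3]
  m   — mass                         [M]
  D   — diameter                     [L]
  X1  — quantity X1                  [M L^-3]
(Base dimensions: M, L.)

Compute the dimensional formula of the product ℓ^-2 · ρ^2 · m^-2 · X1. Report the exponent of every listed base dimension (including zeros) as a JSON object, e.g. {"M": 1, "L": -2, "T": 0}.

Exponent matrix [M,L] × [ℓ,ρ,m,D,X1]:
  M: [ 0  1  1  0  1]
  L: [ 1 -3  0  1 -3]
  [M]: (-2)·0+(2)·1+(-2)·1+(1)·1 = 1
  [L]: (-2)·1+(2)·-3+(-2)·0+(1)·-3 = -11
⇒ M L^-11

{"M": 1, "L": -11}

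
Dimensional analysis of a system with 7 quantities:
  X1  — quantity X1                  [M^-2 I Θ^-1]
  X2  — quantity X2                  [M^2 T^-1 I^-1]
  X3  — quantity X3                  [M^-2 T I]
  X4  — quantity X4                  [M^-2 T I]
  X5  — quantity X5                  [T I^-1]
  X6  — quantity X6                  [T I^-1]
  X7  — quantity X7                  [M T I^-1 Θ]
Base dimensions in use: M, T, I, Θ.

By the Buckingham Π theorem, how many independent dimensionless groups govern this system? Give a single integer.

4

Dimensional matrix (M×T×I×Θ by X1×X2×X3×X4×X5×X6×X7):
  M: [-2  2 -2 -2  0  0  1]
  T: [ 0 -1  1  1  1  1  1]
  I: [ 1 -1  1  1 -1 -1 -1]
  Θ: [-1  0  0  0  0  0  1]
Row reduction gives pivot columns X1,X2,X5; rank = 3
7 vars − rank 3 = 4 Π groups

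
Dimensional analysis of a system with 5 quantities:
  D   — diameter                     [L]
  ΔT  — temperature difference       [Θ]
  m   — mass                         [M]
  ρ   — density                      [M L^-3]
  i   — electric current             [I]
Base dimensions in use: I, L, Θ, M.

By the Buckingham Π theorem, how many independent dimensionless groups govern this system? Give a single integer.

1

Dimensional matrix (I×L×Θ×M by D×ΔT×m×ρ×i):
  I: [ 0  0  0  0  1]
  L: [ 1  0  0 -3  0]
  Θ: [ 0  1  0  0  0]
  M: [ 0  0  1  1  0]
RREF → pivots at {D,ΔT,m,i} ⇒ r = 4
5 vars − rank 4 = 1 Π group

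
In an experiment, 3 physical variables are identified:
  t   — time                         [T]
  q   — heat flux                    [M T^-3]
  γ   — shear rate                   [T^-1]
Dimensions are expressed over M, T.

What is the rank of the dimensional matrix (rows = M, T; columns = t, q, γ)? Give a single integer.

Exponent matrix [M,T] × [t,q,γ]:
  M: [ 0  1  0]
  T: [ 1 -3 -1]
RREF → pivots at {t,q} ⇒ r = 2

2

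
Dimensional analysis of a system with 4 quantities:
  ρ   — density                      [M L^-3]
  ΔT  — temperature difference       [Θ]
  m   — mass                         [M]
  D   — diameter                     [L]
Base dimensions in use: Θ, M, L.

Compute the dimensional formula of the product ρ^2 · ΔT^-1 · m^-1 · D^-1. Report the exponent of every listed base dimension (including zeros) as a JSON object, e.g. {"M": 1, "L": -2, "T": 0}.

{"Θ": -1, "M": 1, "L": -7}

Dimensional matrix (Θ×M×L by ρ×ΔT×m×D):
  Θ: [ 0  1  0  0]
  M: [ 1  0  1  0]
  L: [-3  0  0  1]
  [Θ]: (2)·0+(-1)·1+(-1)·0+(-1)·0 = -1
  [M]: (2)·1+(-1)·0+(-1)·1+(-1)·0 = 1
  [L]: (2)·-3+(-1)·0+(-1)·0+(-1)·1 = -7
⇒ Θ^-1 M L^-7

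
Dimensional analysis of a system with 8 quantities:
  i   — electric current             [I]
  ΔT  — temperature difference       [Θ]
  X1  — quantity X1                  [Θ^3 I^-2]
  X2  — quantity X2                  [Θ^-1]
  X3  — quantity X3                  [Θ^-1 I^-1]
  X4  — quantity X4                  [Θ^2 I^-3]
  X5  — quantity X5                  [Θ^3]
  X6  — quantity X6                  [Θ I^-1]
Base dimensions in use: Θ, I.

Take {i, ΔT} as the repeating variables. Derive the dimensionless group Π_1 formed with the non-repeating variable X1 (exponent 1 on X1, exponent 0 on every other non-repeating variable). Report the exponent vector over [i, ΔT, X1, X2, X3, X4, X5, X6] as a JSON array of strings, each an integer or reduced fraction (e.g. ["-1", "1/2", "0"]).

["2", "-3", "1", "0", "0", "0", "0", "0"]

Exponent matrix [Θ,I] × [i,ΔT,X1,X2,X3,X4,X5,X6]:
  Θ: [ 0  1  3 -1 -1  2  3  1]
  I: [ 1  0 -2  0 -1 -3  0 -1]
Row reduction gives pivot columns i,ΔT; rank = 2
Pivot set = {i,ΔT}, free = {X1,X2,X3,X4,X5,X6}
RREF:
  r0: [   1    0   -2    0   -1   -3    0   -1]
  r1: [   0    1    3   -1   -1    2    3    1]
Fix exponent of X1 at 1, X2 at 0, X3 at 0, X4 at 0, X5 at 0, X6 at 0; solve each RREF row for its pivot's exponent:
  r0: exp(i) + (-2)·1 = 0 ⇒ exp(i) = 2
  r1: exp(ΔT) + (3)·1 = 0 ⇒ exp(ΔT) = -3
Π_1 = i^2 · ΔT^-3 · X1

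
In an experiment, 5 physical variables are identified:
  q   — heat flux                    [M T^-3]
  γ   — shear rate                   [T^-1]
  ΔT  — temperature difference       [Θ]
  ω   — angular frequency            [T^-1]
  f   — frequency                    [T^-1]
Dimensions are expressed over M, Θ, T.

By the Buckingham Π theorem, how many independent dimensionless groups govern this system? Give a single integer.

2

Exponent matrix [M,Θ,T] × [q,γ,ΔT,ω,f]:
  M: [ 1  0  0  0  0]
  Θ: [ 0  0  1  0  0]
  T: [-3 -1  0 -1 -1]
Row reduction gives pivot columns q,γ,ΔT; rank = 3
Π count = n − r = 5 − 3 = 2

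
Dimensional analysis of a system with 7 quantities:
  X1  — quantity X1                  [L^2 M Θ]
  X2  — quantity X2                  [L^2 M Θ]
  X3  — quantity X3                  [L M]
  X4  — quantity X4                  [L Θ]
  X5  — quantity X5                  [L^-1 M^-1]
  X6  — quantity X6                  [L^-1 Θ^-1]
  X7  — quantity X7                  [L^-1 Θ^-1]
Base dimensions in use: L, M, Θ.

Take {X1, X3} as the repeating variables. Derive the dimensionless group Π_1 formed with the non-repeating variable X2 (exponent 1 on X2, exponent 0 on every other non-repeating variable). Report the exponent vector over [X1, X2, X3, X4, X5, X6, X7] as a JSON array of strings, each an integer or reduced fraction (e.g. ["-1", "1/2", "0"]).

Write exponents as rows L,M,Θ / cols X1,X2,X3,X4,X5,X6,X7:
  L: [ 2  2  1  1 -1 -1 -1]
  M: [ 1  1  1  0 -1  0  0]
  Θ: [ 1  1  0  1  0 -1 -1]
RREF → pivots at {X1,X3} ⇒ r = 2
Repeat: X1,X3; free: X2,X4,X5,X6,X7
RREF:
  r0: [   1    1    0    1    0   -1   -1]
  r1: [   0    0    1   -1   -1    1    1]
  r2: [   0    0    0    0    0    0    0]
Fix exponent of X2 at 1, X4 at 0, X5 at 0, X6 at 0, X7 at 0; solve each RREF row for its pivot's exponent:
  r0: exp(X1) + (1)·1 = 0 ⇒ exp(X1) = -1
  r1: exp(X3) + (0)·1 = 0 ⇒ exp(X3) = 0
Π_1 = X1^-1 · X2

["-1", "1", "0", "0", "0", "0", "0"]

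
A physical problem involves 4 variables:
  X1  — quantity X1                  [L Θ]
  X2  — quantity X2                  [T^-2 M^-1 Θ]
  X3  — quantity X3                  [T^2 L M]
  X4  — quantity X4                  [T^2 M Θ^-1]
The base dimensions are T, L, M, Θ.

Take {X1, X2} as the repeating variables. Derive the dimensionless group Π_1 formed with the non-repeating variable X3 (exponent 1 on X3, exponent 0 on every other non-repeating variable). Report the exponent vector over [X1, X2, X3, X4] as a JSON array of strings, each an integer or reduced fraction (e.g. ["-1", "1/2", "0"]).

Write exponents as rows T,L,M,Θ / cols X1,X2,X3,X4:
  T: [ 0 -2  2  2]
  L: [ 1  0  1  0]
  M: [ 0 -1  1  1]
  Θ: [ 1  1  0 -1]
Row reduction gives pivot columns X1,X2; rank = 2
Repeat: X1,X2; free: X3,X4
RREF:
  r0: [   1    0    1    0]
  r1: [   0    1   -1   -1]
  r2: [   0    0    0    0]
  r3: [   0    0    0    0]
Fix exponent of X3 at 1, X4 at 0; solve each RREF row for its pivot's exponent:
  r0: exp(X1) + (1)·1 = 0 ⇒ exp(X1) = -1
  r1: exp(X2) + (-1)·1 = 0 ⇒ exp(X2) = 1
Π_1 = X1^-1 · X2 · X3

["-1", "1", "1", "0"]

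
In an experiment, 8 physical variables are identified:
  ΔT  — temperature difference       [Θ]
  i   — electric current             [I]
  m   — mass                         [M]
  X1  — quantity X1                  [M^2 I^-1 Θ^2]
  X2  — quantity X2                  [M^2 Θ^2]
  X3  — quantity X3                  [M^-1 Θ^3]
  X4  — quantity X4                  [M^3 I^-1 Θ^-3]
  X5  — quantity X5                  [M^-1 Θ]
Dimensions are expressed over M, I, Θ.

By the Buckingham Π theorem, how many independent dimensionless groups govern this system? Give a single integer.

Exponent matrix [M,I,Θ] × [ΔT,i,m,X1,X2,X3,X4,X5]:
  M: [ 0  0  1  2  2 -1  3 -1]
  I: [ 0  1  0 -1  0  0 -1  0]
  Θ: [ 1  0  0  2  2  3 -3  1]
Echelon form has 3 nonzero rows (pivots: ΔT,i,m)
n=8, r=3 ⇒ 5 dimensionless groups

5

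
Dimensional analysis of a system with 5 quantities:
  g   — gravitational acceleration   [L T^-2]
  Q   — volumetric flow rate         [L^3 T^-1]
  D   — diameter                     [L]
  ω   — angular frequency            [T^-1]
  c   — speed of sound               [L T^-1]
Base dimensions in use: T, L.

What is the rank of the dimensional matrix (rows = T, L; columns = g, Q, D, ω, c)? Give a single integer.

Write exponents as rows T,L / cols g,Q,D,ω,c:
  T: [-2 -1  0 -1 -1]
  L: [ 1  3  1  0  1]
Echelon form has 2 nonzero rows (pivots: g,Q)

2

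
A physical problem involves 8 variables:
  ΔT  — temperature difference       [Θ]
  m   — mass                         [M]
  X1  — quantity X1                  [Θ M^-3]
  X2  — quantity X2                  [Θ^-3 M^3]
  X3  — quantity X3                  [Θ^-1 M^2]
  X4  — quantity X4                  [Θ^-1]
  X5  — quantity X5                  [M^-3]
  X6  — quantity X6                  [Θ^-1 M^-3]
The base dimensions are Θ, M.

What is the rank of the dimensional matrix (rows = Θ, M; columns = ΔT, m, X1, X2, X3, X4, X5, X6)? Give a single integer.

2

Dimensional matrix (Θ×M by ΔT×m×X1×X2×X3×X4×X5×X6):
  Θ: [ 1  0  1 -3 -1 -1  0 -1]
  M: [ 0  1 -3  3  2  0 -3 -3]
Echelon form has 2 nonzero rows (pivots: ΔT,m)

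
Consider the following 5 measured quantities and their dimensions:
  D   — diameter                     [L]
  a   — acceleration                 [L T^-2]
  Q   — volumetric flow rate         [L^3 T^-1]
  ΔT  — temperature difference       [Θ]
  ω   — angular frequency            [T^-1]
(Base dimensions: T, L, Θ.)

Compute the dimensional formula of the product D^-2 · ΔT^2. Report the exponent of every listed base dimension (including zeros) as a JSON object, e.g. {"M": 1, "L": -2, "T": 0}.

Exponent matrix [T,L,Θ] × [D,a,Q,ΔT,ω]:
  T: [ 0 -2 -1  0 -1]
  L: [ 1  1  3  0  0]
  Θ: [ 0  0  0  1  0]
  [T]: (-2)·0+(2)·0 = 0
  [L]: (-2)·1+(2)·0 = -2
  [Θ]: (-2)·0+(2)·1 = 2
⇒ L^-2 Θ^2

{"T": 0, "L": -2, "Θ": 2}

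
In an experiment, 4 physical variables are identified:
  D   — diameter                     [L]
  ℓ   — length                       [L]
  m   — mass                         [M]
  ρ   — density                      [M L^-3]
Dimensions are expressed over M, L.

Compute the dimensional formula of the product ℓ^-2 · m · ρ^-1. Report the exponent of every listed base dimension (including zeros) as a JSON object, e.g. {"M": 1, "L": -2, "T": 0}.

Exponent matrix [M,L] × [D,ℓ,m,ρ]:
  M: [ 0  0  1  1]
  L: [ 1  1  0 -3]
  [M]: (-2)·0+(1)·1+(-1)·1 = 0
  [L]: (-2)·1+(1)·0+(-1)·-3 = 1
⇒ L

{"M": 0, "L": 1}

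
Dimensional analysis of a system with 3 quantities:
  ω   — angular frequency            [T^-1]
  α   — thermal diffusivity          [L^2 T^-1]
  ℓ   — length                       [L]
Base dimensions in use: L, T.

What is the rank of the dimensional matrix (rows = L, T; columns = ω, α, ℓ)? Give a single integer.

Exponent matrix [L,T] × [ω,α,ℓ]:
  L: [ 0  2  1]
  T: [-1 -1  0]
RREF → pivots at {ω,α} ⇒ r = 2

2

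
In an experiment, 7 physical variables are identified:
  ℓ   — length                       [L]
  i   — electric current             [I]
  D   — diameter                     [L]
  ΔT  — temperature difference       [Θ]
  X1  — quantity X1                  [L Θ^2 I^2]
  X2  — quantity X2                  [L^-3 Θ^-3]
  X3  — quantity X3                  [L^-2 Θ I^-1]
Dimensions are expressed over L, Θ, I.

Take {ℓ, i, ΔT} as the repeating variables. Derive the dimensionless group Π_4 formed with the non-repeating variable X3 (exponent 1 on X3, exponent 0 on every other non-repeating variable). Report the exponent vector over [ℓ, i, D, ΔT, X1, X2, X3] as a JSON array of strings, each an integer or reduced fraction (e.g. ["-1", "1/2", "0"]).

["2", "1", "0", "-1", "0", "0", "1"]

Exponent matrix [L,Θ,I] × [ℓ,i,D,ΔT,X1,X2,X3]:
  L: [ 1  0  1  0  1 -3 -2]
  Θ: [ 0  0  0  1  2 -3  1]
  I: [ 0  1  0  0  2  0 -1]
RREF → pivots at {ℓ,i,ΔT} ⇒ r = 3
Pivot set = {ℓ,i,ΔT}, free = {D,X1,X2,X3}
RREF:
  r0: [   1    0    1    0    1   -3   -2]
  r1: [   0    1    0    0    2    0   -1]
  r2: [   0    0    0    1    2   -3    1]
Fix exponent of X3 at 1, D at 0, X1 at 0, X2 at 0; solve each RREF row for its pivot's exponent:
  r0: exp(ℓ) + (-2)·1 = 0 ⇒ exp(ℓ) = 2
  r1: exp(i) + (-1)·1 = 0 ⇒ exp(i) = 1
  r2: exp(ΔT) + (1)·1 = 0 ⇒ exp(ΔT) = -1
Π_4 = ℓ^2 · i · ΔT^-1 · X3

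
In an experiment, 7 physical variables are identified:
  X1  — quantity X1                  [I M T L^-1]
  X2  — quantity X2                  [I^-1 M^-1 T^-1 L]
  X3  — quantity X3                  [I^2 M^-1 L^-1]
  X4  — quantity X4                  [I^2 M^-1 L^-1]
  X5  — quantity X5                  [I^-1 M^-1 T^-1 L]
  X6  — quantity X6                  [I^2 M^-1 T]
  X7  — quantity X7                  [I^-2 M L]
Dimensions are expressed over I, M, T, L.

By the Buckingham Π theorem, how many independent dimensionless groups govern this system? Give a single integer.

4

Dimensional matrix (I×M×T×L by X1×X2×X3×X4×X5×X6×X7):
  I: [ 1 -1  2  2 -1  2 -2]
  M: [ 1 -1 -1 -1 -1 -1  1]
  T: [ 1 -1  0  0 -1  1  0]
  L: [-1  1 -1 -1  1  0  1]
Row reduction gives pivot columns X1,X3,X6; rank = 3
7 vars − rank 3 = 4 Π groups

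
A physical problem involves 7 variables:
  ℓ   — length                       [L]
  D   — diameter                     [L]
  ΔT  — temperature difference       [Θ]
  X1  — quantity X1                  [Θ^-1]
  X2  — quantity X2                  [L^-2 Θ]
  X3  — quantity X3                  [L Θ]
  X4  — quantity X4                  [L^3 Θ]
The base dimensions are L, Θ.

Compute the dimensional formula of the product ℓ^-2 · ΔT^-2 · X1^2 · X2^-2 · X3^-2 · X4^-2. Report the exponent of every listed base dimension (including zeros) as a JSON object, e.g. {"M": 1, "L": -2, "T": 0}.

{"L": -6, "Θ": -10}

Exponent matrix [L,Θ] × [ℓ,D,ΔT,X1,X2,X3,X4]:
  L: [ 1  1  0  0 -2  1  3]
  Θ: [ 0  0  1 -1  1  1  1]
  [L]: (-2)·1+(-2)·0+(2)·0+(-2)·-2+(-2)·1+(-2)·3 = -6
  [Θ]: (-2)·0+(-2)·1+(2)·-1+(-2)·1+(-2)·1+(-2)·1 = -10
⇒ L^-6 Θ^-10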